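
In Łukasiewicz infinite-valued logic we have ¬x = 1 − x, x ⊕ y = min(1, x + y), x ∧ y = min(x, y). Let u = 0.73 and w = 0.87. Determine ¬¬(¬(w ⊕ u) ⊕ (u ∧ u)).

0.73

w ⊕ u = min(1, 0.87 + 0.73) = min(1, 1.60) = 1.00
¬(w ⊕ u) = 1 − 1.00 = 0.00
u ∧ u = min(0.73, 0.73) = 0.73
¬(w ⊕ u) ⊕ (u ∧ u) = min(1, 0.00 + 0.73) = min(1, 0.73) = 0.73
¬(¬(w ⊕ u) ⊕ (u ∧ u)) = 1 − 0.73 = 0.27
¬¬(¬(w ⊕ u) ⊕ (u ∧ u)) = 1 − 0.27 = 0.73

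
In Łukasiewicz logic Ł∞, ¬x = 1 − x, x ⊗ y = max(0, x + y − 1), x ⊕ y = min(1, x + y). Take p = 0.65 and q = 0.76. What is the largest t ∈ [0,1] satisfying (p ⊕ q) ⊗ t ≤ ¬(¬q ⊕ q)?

p ⊕ q = min(1, 0.65 + 0.76) = min(1, 1.41) = 1.00
So the left factor is p ⊕ q = 1.00.
¬q = 1 − 0.76 = 0.24
¬q ⊕ q = min(1, 0.24 + 0.76) = min(1, 1.00) = 1.00
¬(¬q ⊕ q) = 1 − 1.00 = 0.00
So the right-hand bound is ¬(¬q ⊕ q) = 0.00.
The residuum of the Łukasiewicz t-norm gives the supremum: min(1, 1 − 1.00 + 0.00).
1 − 1.00 + 0.00 = 0.00, so t = min(1, 0.00) = 0.00.
Check: 1.00 ⊗ 0.00 = max(0, 0.00) = 0.00 ≤ 0.00.

0.00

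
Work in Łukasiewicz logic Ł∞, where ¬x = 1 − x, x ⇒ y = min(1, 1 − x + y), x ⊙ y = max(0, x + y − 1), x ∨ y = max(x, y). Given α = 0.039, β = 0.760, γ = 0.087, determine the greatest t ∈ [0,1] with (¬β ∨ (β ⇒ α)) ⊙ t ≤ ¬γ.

1.000

¬β = 1 − 0.760 = 0.240
β ⇒ α = min(1, 1 − 0.760 + 0.039) = min(1, 0.279) = 0.279
¬β ∨ (β ⇒ α) = max(0.240, 0.279) = 0.279
So the left factor is ¬β ∨ (β ⇒ α) = 0.279.
¬γ = 1 − 0.087 = 0.913
So the right-hand bound is ¬γ = 0.913.
The residuum of the Łukasiewicz t-norm gives the supremum: min(1, 1 − 0.279 + 0.913).
1 − 0.279 + 0.913 = 1.634, so t = min(1, 1.634) = 1.000.
Check: 0.279 ⊙ 1.000 = max(0, 0.279) = 0.279 ≤ 0.913.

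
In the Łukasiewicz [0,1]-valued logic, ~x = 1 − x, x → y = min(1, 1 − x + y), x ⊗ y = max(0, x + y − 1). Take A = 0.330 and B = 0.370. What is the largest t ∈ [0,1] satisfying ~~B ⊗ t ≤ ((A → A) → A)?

~B = 1 − 0.370 = 0.630
~~B = 1 − 0.630 = 0.370
So the left factor is ~~B = 0.370.
A → A = min(1, 1 − 0.330 + 0.330) = min(1, 1.000) = 1.000
(A → A) → A = min(1, 1 − 1.000 + 0.330) = min(1, 0.330) = 0.330
So the right-hand bound is (A → A) → A = 0.330.
The residuum of the Łukasiewicz t-norm gives the supremum: min(1, 1 − 0.370 + 0.330).
1 − 0.370 + 0.330 = 0.960, so t = min(1, 0.960) = 0.960.
Check: 0.370 ⊗ 0.960 = max(0, 0.330) = 0.330 ≤ 0.330.

0.960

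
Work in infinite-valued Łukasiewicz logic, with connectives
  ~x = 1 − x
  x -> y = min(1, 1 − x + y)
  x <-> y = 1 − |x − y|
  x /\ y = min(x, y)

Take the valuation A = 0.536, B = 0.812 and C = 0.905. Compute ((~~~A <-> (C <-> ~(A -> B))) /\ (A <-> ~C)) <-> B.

~A = 1 − 0.536 = 0.464
~~A = 1 − 0.464 = 0.536
~~~A = 1 − 0.536 = 0.464
A -> B = min(1, 1 − 0.536 + 0.812) = min(1, 1.276) = 1.000
~(A -> B) = 1 − 1.000 = 0.000
C <-> ~(A -> B) = 1 − |0.905 − 0.000| = 1 − 0.905 = 0.095
~~~A <-> (C <-> ~(A -> B)) = 1 − |0.464 − 0.095| = 1 − 0.369 = 0.631
~C = 1 − 0.905 = 0.095
A <-> ~C = 1 − |0.536 − 0.095| = 1 − 0.441 = 0.559
(~~~A <-> (C <-> ~(A -> B))) /\ (A <-> ~C) = min(0.631, 0.559) = 0.559
((~~~A <-> (C <-> ~(A -> B))) /\ (A <-> ~C)) <-> B = 1 − |0.559 − 0.812| = 1 − 0.253 = 0.747

0.747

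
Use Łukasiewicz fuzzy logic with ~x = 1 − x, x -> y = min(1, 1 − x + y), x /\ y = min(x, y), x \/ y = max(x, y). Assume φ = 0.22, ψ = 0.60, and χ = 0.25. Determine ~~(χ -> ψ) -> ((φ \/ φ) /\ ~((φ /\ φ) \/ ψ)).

0.22

χ -> ψ = min(1, 1 − 0.25 + 0.60) = min(1, 1.35) = 1.00
~(χ -> ψ) = 1 − 1.00 = 0.00
~~(χ -> ψ) = 1 − 0.00 = 1.00
φ \/ φ = max(0.22, 0.22) = 0.22
φ /\ φ = min(0.22, 0.22) = 0.22
(φ /\ φ) \/ ψ = max(0.22, 0.60) = 0.60
~((φ /\ φ) \/ ψ) = 1 − 0.60 = 0.40
(φ \/ φ) /\ ~((φ /\ φ) \/ ψ) = min(0.22, 0.40) = 0.22
~~(χ -> ψ) -> ((φ \/ φ) /\ ~((φ /\ φ) \/ ψ)) = min(1, 1 − 1.00 + 0.22) = min(1, 0.22) = 0.22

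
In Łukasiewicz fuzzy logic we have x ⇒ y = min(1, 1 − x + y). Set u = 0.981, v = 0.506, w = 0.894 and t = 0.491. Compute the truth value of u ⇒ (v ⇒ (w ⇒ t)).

w ⇒ t = min(1, 1 − 0.894 + 0.491) = min(1, 0.597) = 0.597
v ⇒ (w ⇒ t) = min(1, 1 − 0.506 + 0.597) = min(1, 1.091) = 1.000
u ⇒ (v ⇒ (w ⇒ t)) = min(1, 1 − 0.981 + 1.000) = min(1, 1.019) = 1.000

1.000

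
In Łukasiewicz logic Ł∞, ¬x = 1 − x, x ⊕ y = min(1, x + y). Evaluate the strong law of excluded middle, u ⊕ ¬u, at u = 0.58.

¬u = 1 − 0.58 = 0.42
u ⊕ ¬u = min(1, 0.58 + 0.42) = min(1, 1.00) = 1.00
(As expected: always 1 in Ł∞ since a ⊕ (1−a) = 1.)

1.00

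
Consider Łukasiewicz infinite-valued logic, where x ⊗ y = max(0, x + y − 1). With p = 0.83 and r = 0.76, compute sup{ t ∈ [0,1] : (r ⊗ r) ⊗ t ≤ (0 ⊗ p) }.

r ⊗ r = max(0, 0.76 + 0.76 − 1) = max(0, 0.52) = 0.52
So the left factor is r ⊗ r = 0.52.
0 ⊗ p = max(0, 0.00 + 0.83 − 1) = max(0, -0.17) = 0.00
So the right-hand bound is 0 ⊗ p = 0.00.
The residuum of the Łukasiewicz t-norm gives the supremum: min(1, 1 − 0.52 + 0.00).
1 − 0.52 + 0.00 = 0.48, so t = min(1, 0.48) = 0.48.
Check: 0.52 ⊗ 0.48 = max(0, 0.00) = 0.00 ≤ 0.00.

0.48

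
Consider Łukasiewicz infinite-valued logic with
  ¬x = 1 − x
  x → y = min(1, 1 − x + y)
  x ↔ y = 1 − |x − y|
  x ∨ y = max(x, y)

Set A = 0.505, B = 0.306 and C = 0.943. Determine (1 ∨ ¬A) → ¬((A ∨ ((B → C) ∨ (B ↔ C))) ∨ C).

¬A = 1 − 0.505 = 0.495
1 ∨ ¬A = max(1.000, 0.495) = 1.000
B → C = min(1, 1 − 0.306 + 0.943) = min(1, 1.637) = 1.000
B ↔ C = 1 − |0.306 − 0.943| = 1 − 0.637 = 0.363
(B → C) ∨ (B ↔ C) = max(1.000, 0.363) = 1.000
A ∨ ((B → C) ∨ (B ↔ C)) = max(0.505, 1.000) = 1.000
(A ∨ ((B → C) ∨ (B ↔ C))) ∨ C = max(1.000, 0.943) = 1.000
¬((A ∨ ((B → C) ∨ (B ↔ C))) ∨ C) = 1 − 1.000 = 0.000
(1 ∨ ¬A) → ¬((A ∨ ((B → C) ∨ (B ↔ C))) ∨ C) = min(1, 1 − 1.000 + 0.000) = min(1, 0.000) = 0.000

0.000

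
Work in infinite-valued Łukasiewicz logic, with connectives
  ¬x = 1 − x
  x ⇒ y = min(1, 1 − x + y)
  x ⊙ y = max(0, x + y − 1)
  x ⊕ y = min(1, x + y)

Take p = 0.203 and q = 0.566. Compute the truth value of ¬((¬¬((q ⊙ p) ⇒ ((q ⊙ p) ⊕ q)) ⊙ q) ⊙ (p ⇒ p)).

q ⊙ p = max(0, 0.566 + 0.203 − 1) = max(0, -0.231) = 0.000
(q ⊙ p) ⊕ q = min(1, 0.000 + 0.566) = min(1, 0.566) = 0.566
(q ⊙ p) ⇒ ((q ⊙ p) ⊕ q) = min(1, 1 − 0.000 + 0.566) = min(1, 1.566) = 1.000
¬((q ⊙ p) ⇒ ((q ⊙ p) ⊕ q)) = 1 − 1.000 = 0.000
¬¬((q ⊙ p) ⇒ ((q ⊙ p) ⊕ q)) = 1 − 0.000 = 1.000
¬¬((q ⊙ p) ⇒ ((q ⊙ p) ⊕ q)) ⊙ q = max(0, 1.000 + 0.566 − 1) = max(0, 0.566) = 0.566
p ⇒ p = min(1, 1 − 0.203 + 0.203) = min(1, 1.000) = 1.000
(¬¬((q ⊙ p) ⇒ ((q ⊙ p) ⊕ q)) ⊙ q) ⊙ (p ⇒ p) = max(0, 0.566 + 1.000 − 1) = max(0, 0.566) = 0.566
¬((¬¬((q ⊙ p) ⇒ ((q ⊙ p) ⊕ q)) ⊙ q) ⊙ (p ⇒ p)) = 1 − 0.566 = 0.434

0.434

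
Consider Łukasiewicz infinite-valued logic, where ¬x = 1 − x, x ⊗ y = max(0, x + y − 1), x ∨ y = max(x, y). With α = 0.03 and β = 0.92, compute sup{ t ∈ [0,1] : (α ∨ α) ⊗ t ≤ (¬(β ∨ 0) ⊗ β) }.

α ∨ α = max(0.03, 0.03) = 0.03
So the left factor is α ∨ α = 0.03.
β ∨ 0 = max(0.92, 0.00) = 0.92
¬(β ∨ 0) = 1 − 0.92 = 0.08
¬(β ∨ 0) ⊗ β = max(0, 0.08 + 0.92 − 1) = max(0, 0.00) = 0.00
So the right-hand bound is ¬(β ∨ 0) ⊗ β = 0.00.
The residuum of the Łukasiewicz t-norm gives the supremum: min(1, 1 − 0.03 + 0.00).
1 − 0.03 + 0.00 = 0.97, so t = min(1, 0.97) = 0.97.
Check: 0.03 ⊗ 0.97 = max(0, 0.00) = 0.00 ≤ 0.00.

0.97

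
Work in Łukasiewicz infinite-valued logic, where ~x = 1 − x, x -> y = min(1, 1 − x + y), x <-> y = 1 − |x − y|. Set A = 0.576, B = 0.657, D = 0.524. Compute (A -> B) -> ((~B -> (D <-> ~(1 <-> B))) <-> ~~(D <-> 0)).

A -> B = min(1, 1 − 0.576 + 0.657) = min(1, 1.081) = 1.000
~B = 1 − 0.657 = 0.343
1 <-> B = 1 − |1.000 − 0.657| = 1 − 0.343 = 0.657
~(1 <-> B) = 1 − 0.657 = 0.343
D <-> ~(1 <-> B) = 1 − |0.524 − 0.343| = 1 − 0.181 = 0.819
~B -> (D <-> ~(1 <-> B)) = min(1, 1 − 0.343 + 0.819) = min(1, 1.476) = 1.000
D <-> 0 = 1 − |0.524 − 0.000| = 1 − 0.524 = 0.476
~(D <-> 0) = 1 − 0.476 = 0.524
~~(D <-> 0) = 1 − 0.524 = 0.476
(~B -> (D <-> ~(1 <-> B))) <-> ~~(D <-> 0) = 1 − |1.000 − 0.476| = 1 − 0.524 = 0.476
(A -> B) -> ((~B -> (D <-> ~(1 <-> B))) <-> ~~(D <-> 0)) = min(1, 1 − 1.000 + 0.476) = min(1, 0.476) = 0.476

0.476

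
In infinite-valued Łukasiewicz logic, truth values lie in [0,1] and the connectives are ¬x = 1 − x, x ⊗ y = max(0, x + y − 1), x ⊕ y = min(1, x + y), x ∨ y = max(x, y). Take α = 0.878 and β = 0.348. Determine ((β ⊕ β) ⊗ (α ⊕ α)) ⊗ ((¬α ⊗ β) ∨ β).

0.044

β ⊕ β = min(1, 0.348 + 0.348) = min(1, 0.696) = 0.696
α ⊕ α = min(1, 0.878 + 0.878) = min(1, 1.756) = 1.000
(β ⊕ β) ⊗ (α ⊕ α) = max(0, 0.696 + 1.000 − 1) = max(0, 0.696) = 0.696
¬α = 1 − 0.878 = 0.122
¬α ⊗ β = max(0, 0.122 + 0.348 − 1) = max(0, -0.530) = 0.000
(¬α ⊗ β) ∨ β = max(0.000, 0.348) = 0.348
((β ⊕ β) ⊗ (α ⊕ α)) ⊗ ((¬α ⊗ β) ∨ β) = max(0, 0.696 + 0.348 − 1) = max(0, 0.044) = 0.044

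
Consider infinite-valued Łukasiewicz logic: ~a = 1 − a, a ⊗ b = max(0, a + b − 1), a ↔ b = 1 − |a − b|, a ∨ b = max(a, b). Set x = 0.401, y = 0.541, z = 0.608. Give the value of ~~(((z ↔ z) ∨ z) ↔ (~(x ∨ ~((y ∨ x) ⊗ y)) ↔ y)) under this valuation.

z ↔ z = 1 − |0.608 − 0.608| = 1 − 0.000 = 1.000
(z ↔ z) ∨ z = max(1.000, 0.608) = 1.000
y ∨ x = max(0.541, 0.401) = 0.541
(y ∨ x) ⊗ y = max(0, 0.541 + 0.541 − 1) = max(0, 0.082) = 0.082
~((y ∨ x) ⊗ y) = 1 − 0.082 = 0.918
x ∨ ~((y ∨ x) ⊗ y) = max(0.401, 0.918) = 0.918
~(x ∨ ~((y ∨ x) ⊗ y)) = 1 − 0.918 = 0.082
~(x ∨ ~((y ∨ x) ⊗ y)) ↔ y = 1 − |0.082 − 0.541| = 1 − 0.459 = 0.541
((z ↔ z) ∨ z) ↔ (~(x ∨ ~((y ∨ x) ⊗ y)) ↔ y) = 1 − |1.000 − 0.541| = 1 − 0.459 = 0.541
~(((z ↔ z) ∨ z) ↔ (~(x ∨ ~((y ∨ x) ⊗ y)) ↔ y)) = 1 − 0.541 = 0.459
~~(((z ↔ z) ∨ z) ↔ (~(x ∨ ~((y ∨ x) ⊗ y)) ↔ y)) = 1 − 0.459 = 0.541

0.541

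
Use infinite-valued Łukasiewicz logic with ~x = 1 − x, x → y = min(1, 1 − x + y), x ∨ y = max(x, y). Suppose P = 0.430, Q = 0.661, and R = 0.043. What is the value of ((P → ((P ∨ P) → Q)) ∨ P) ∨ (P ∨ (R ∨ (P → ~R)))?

P ∨ P = max(0.430, 0.430) = 0.430
(P ∨ P) → Q = min(1, 1 − 0.430 + 0.661) = min(1, 1.231) = 1.000
P → ((P ∨ P) → Q) = min(1, 1 − 0.430 + 1.000) = min(1, 1.570) = 1.000
(P → ((P ∨ P) → Q)) ∨ P = max(1.000, 0.430) = 1.000
~R = 1 − 0.043 = 0.957
P → ~R = min(1, 1 − 0.430 + 0.957) = min(1, 1.527) = 1.000
R ∨ (P → ~R) = max(0.043, 1.000) = 1.000
P ∨ (R ∨ (P → ~R)) = max(0.430, 1.000) = 1.000
((P → ((P ∨ P) → Q)) ∨ P) ∨ (P ∨ (R ∨ (P → ~R))) = max(1.000, 1.000) = 1.000

1.000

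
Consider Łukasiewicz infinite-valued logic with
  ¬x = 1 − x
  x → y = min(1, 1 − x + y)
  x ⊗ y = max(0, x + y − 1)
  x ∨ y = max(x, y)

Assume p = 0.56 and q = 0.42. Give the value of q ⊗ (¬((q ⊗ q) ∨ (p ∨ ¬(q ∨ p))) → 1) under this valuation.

q ⊗ q = max(0, 0.42 + 0.42 − 1) = max(0, -0.16) = 0.00
q ∨ p = max(0.42, 0.56) = 0.56
¬(q ∨ p) = 1 − 0.56 = 0.44
p ∨ ¬(q ∨ p) = max(0.56, 0.44) = 0.56
(q ⊗ q) ∨ (p ∨ ¬(q ∨ p)) = max(0.00, 0.56) = 0.56
¬((q ⊗ q) ∨ (p ∨ ¬(q ∨ p))) = 1 − 0.56 = 0.44
¬((q ⊗ q) ∨ (p ∨ ¬(q ∨ p))) → 1 = min(1, 1 − 0.44 + 1.00) = min(1, 1.56) = 1.00
q ⊗ (¬((q ⊗ q) ∨ (p ∨ ¬(q ∨ p))) → 1) = max(0, 0.42 + 1.00 − 1) = max(0, 0.42) = 0.42

0.42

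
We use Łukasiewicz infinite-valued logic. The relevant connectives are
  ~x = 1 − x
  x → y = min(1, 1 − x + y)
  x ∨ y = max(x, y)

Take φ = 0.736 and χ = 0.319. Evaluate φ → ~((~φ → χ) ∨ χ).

~φ = 1 − 0.736 = 0.264
~φ → χ = min(1, 1 − 0.264 + 0.319) = min(1, 1.055) = 1.000
(~φ → χ) ∨ χ = max(1.000, 0.319) = 1.000
~((~φ → χ) ∨ χ) = 1 − 1.000 = 0.000
φ → ~((~φ → χ) ∨ χ) = min(1, 1 − 0.736 + 0.000) = min(1, 0.264) = 0.264

0.264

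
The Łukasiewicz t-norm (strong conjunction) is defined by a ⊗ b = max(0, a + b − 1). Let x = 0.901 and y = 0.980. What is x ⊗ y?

x ⊗ y = max(0, 0.901 + 0.980 − 1) = max(0, 0.881) = 0.881
For comparison, the Gödel (minimum) t-norm min(a, b) would give 0.901.

0.881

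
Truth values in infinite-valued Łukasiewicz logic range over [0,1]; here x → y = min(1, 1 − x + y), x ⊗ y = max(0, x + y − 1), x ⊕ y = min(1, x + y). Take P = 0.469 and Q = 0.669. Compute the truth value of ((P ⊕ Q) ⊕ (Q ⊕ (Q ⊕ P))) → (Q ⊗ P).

0.138

P ⊕ Q = min(1, 0.469 + 0.669) = min(1, 1.138) = 1.000
Q ⊕ P = min(1, 0.669 + 0.469) = min(1, 1.138) = 1.000
Q ⊕ (Q ⊕ P) = min(1, 0.669 + 1.000) = min(1, 1.669) = 1.000
(P ⊕ Q) ⊕ (Q ⊕ (Q ⊕ P)) = min(1, 1.000 + 1.000) = min(1, 2.000) = 1.000
Q ⊗ P = max(0, 0.669 + 0.469 − 1) = max(0, 0.138) = 0.138
((P ⊕ Q) ⊕ (Q ⊕ (Q ⊕ P))) → (Q ⊗ P) = min(1, 1 − 1.000 + 0.138) = min(1, 0.138) = 0.138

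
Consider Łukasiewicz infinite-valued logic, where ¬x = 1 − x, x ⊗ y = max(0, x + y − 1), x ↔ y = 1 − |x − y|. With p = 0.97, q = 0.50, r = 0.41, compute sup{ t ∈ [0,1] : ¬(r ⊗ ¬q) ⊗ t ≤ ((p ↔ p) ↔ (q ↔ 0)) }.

0.50

¬q = 1 − 0.50 = 0.50
r ⊗ ¬q = max(0, 0.41 + 0.50 − 1) = max(0, -0.09) = 0.00
¬(r ⊗ ¬q) = 1 − 0.00 = 1.00
So the left factor is ¬(r ⊗ ¬q) = 1.00.
p ↔ p = 1 − |0.97 − 0.97| = 1 − 0.00 = 1.00
q ↔ 0 = 1 − |0.50 − 0.00| = 1 − 0.50 = 0.50
(p ↔ p) ↔ (q ↔ 0) = 1 − |1.00 − 0.50| = 1 − 0.50 = 0.50
So the right-hand bound is (p ↔ p) ↔ (q ↔ 0) = 0.50.
The residuum of the Łukasiewicz t-norm gives the supremum: min(1, 1 − 1.00 + 0.50).
1 − 1.00 + 0.50 = 0.50, so t = min(1, 0.50) = 0.50.
Check: 1.00 ⊗ 0.50 = max(0, 0.50) = 0.50 ≤ 0.50.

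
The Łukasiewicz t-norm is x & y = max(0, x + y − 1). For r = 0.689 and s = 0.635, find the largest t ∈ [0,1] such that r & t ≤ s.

0.946

The residuum of the Łukasiewicz t-norm gives the supremum: min(1, 1 − 0.689 + 0.635).
1 − 0.689 + 0.635 = 0.946, so t = min(1, 0.946) = 0.946.
Check: 0.689 & 0.946 = max(0, 0.635) = 0.635 ≤ 0.635.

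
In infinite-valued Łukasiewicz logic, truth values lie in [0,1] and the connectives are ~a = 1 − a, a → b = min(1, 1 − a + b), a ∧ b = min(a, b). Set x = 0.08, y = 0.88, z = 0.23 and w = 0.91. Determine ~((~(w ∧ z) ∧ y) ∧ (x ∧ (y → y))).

w ∧ z = min(0.91, 0.23) = 0.23
~(w ∧ z) = 1 − 0.23 = 0.77
~(w ∧ z) ∧ y = min(0.77, 0.88) = 0.77
y → y = min(1, 1 − 0.88 + 0.88) = min(1, 1.00) = 1.00
x ∧ (y → y) = min(0.08, 1.00) = 0.08
(~(w ∧ z) ∧ y) ∧ (x ∧ (y → y)) = min(0.77, 0.08) = 0.08
~((~(w ∧ z) ∧ y) ∧ (x ∧ (y → y))) = 1 − 0.08 = 0.92

0.92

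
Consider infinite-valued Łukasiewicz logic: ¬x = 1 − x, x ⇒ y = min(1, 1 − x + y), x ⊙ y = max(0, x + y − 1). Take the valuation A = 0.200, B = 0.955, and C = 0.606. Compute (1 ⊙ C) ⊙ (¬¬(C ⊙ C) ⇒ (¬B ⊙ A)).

0.394

1 ⊙ C = max(0, 1.000 + 0.606 − 1) = max(0, 0.606) = 0.606
C ⊙ C = max(0, 0.606 + 0.606 − 1) = max(0, 0.212) = 0.212
¬(C ⊙ C) = 1 − 0.212 = 0.788
¬¬(C ⊙ C) = 1 − 0.788 = 0.212
¬B = 1 − 0.955 = 0.045
¬B ⊙ A = max(0, 0.045 + 0.200 − 1) = max(0, -0.755) = 0.000
¬¬(C ⊙ C) ⇒ (¬B ⊙ A) = min(1, 1 − 0.212 + 0.000) = min(1, 0.788) = 0.788
(1 ⊙ C) ⊙ (¬¬(C ⊙ C) ⇒ (¬B ⊙ A)) = max(0, 0.606 + 0.788 − 1) = max(0, 0.394) = 0.394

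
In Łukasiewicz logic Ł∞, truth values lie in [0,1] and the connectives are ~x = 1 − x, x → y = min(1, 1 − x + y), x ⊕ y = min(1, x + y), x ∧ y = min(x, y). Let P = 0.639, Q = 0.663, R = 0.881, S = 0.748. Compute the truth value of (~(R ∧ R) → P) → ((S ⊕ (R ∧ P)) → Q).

0.663

R ∧ R = min(0.881, 0.881) = 0.881
~(R ∧ R) = 1 − 0.881 = 0.119
~(R ∧ R) → P = min(1, 1 − 0.119 + 0.639) = min(1, 1.520) = 1.000
R ∧ P = min(0.881, 0.639) = 0.639
S ⊕ (R ∧ P) = min(1, 0.748 + 0.639) = min(1, 1.387) = 1.000
(S ⊕ (R ∧ P)) → Q = min(1, 1 − 1.000 + 0.663) = min(1, 0.663) = 0.663
(~(R ∧ R) → P) → ((S ⊕ (R ∧ P)) → Q) = min(1, 1 − 1.000 + 0.663) = min(1, 0.663) = 0.663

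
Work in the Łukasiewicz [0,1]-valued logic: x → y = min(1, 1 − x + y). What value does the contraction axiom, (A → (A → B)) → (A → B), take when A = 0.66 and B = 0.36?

0.70

A → B = min(1, 1 − 0.66 + 0.36) = min(1, 0.70) = 0.70
A → (A → B) = min(1, 1 − 0.66 + 0.70) = min(1, 1.04) = 1.00
(A → (A → B)) → (A → B) = min(1, 1 − 1.00 + 0.70) = min(1, 0.70) = 0.70
(The value 0.70 < 1 shows this instance is not satisfied; fails in Ł∞ (the t-norm is not idempotent).)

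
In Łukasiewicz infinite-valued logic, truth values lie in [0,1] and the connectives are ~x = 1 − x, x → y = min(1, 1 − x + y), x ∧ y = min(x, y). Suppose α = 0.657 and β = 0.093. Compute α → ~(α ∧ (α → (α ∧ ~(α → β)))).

0.686

α → β = min(1, 1 − 0.657 + 0.093) = min(1, 0.436) = 0.436
~(α → β) = 1 − 0.436 = 0.564
α ∧ ~(α → β) = min(0.657, 0.564) = 0.564
α → (α ∧ ~(α → β)) = min(1, 1 − 0.657 + 0.564) = min(1, 0.907) = 0.907
α ∧ (α → (α ∧ ~(α → β))) = min(0.657, 0.907) = 0.657
~(α ∧ (α → (α ∧ ~(α → β)))) = 1 − 0.657 = 0.343
α → ~(α ∧ (α → (α ∧ ~(α → β)))) = min(1, 1 − 0.657 + 0.343) = min(1, 0.686) = 0.686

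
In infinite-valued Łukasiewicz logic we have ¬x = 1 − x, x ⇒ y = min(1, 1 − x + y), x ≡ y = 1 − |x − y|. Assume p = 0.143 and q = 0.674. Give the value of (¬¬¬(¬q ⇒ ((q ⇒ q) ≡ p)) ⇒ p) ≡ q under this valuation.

¬q = 1 − 0.674 = 0.326
q ⇒ q = min(1, 1 − 0.674 + 0.674) = min(1, 1.000) = 1.000
(q ⇒ q) ≡ p = 1 − |1.000 − 0.143| = 1 − 0.857 = 0.143
¬q ⇒ ((q ⇒ q) ≡ p) = min(1, 1 − 0.326 + 0.143) = min(1, 0.817) = 0.817
¬(¬q ⇒ ((q ⇒ q) ≡ p)) = 1 − 0.817 = 0.183
¬¬(¬q ⇒ ((q ⇒ q) ≡ p)) = 1 − 0.183 = 0.817
¬¬¬(¬q ⇒ ((q ⇒ q) ≡ p)) = 1 − 0.817 = 0.183
¬¬¬(¬q ⇒ ((q ⇒ q) ≡ p)) ⇒ p = min(1, 1 − 0.183 + 0.143) = min(1, 0.960) = 0.960
(¬¬¬(¬q ⇒ ((q ⇒ q) ≡ p)) ⇒ p) ≡ q = 1 − |0.960 − 0.674| = 1 − 0.286 = 0.714

0.714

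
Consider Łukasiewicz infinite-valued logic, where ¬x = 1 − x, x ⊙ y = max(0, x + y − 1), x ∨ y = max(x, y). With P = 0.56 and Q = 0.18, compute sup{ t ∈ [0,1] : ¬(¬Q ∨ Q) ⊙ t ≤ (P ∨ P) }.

1.00

¬Q = 1 − 0.18 = 0.82
¬Q ∨ Q = max(0.82, 0.18) = 0.82
¬(¬Q ∨ Q) = 1 − 0.82 = 0.18
So the left factor is ¬(¬Q ∨ Q) = 0.18.
P ∨ P = max(0.56, 0.56) = 0.56
So the right-hand bound is P ∨ P = 0.56.
The residuum of the Łukasiewicz t-norm gives the supremum: min(1, 1 − 0.18 + 0.56).
1 − 0.18 + 0.56 = 1.38, so t = min(1, 1.38) = 1.00.
Check: 0.18 ⊙ 1.00 = max(0, 0.18) = 0.18 ≤ 0.56.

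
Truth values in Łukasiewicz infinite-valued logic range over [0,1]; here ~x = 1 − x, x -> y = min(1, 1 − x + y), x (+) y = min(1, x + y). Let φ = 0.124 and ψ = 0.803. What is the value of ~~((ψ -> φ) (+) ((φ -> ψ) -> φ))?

ψ -> φ = min(1, 1 − 0.803 + 0.124) = min(1, 0.321) = 0.321
φ -> ψ = min(1, 1 − 0.124 + 0.803) = min(1, 1.679) = 1.000
(φ -> ψ) -> φ = min(1, 1 − 1.000 + 0.124) = min(1, 0.124) = 0.124
(ψ -> φ) (+) ((φ -> ψ) -> φ) = min(1, 0.321 + 0.124) = min(1, 0.445) = 0.445
~((ψ -> φ) (+) ((φ -> ψ) -> φ)) = 1 − 0.445 = 0.555
~~((ψ -> φ) (+) ((φ -> ψ) -> φ)) = 1 − 0.555 = 0.445

0.445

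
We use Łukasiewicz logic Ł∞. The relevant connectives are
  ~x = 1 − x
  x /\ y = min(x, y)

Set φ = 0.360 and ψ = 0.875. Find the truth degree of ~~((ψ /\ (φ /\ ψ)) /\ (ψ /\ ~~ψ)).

0.360

φ /\ ψ = min(0.360, 0.875) = 0.360
ψ /\ (φ /\ ψ) = min(0.875, 0.360) = 0.360
~ψ = 1 − 0.875 = 0.125
~~ψ = 1 − 0.125 = 0.875
ψ /\ ~~ψ = min(0.875, 0.875) = 0.875
(ψ /\ (φ /\ ψ)) /\ (ψ /\ ~~ψ) = min(0.360, 0.875) = 0.360
~((ψ /\ (φ /\ ψ)) /\ (ψ /\ ~~ψ)) = 1 − 0.360 = 0.640
~~((ψ /\ (φ /\ ψ)) /\ (ψ /\ ~~ψ)) = 1 − 0.640 = 0.360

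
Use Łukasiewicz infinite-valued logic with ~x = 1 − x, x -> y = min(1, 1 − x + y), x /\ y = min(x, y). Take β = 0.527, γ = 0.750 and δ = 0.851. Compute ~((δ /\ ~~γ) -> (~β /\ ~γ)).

~γ = 1 − 0.750 = 0.250
~~γ = 1 − 0.250 = 0.750
δ /\ ~~γ = min(0.851, 0.750) = 0.750
~β = 1 − 0.527 = 0.473
~β /\ ~γ = min(0.473, 0.250) = 0.250
(δ /\ ~~γ) -> (~β /\ ~γ) = min(1, 1 − 0.750 + 0.250) = min(1, 0.500) = 0.500
~((δ /\ ~~γ) -> (~β /\ ~γ)) = 1 − 0.500 = 0.500

0.500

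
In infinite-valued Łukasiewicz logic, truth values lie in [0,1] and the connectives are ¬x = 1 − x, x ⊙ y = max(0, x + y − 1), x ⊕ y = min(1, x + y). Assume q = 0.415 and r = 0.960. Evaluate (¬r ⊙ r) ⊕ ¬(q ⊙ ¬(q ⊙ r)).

0.960

¬r = 1 − 0.960 = 0.040
¬r ⊙ r = max(0, 0.040 + 0.960 − 1) = max(0, 0.000) = 0.000
q ⊙ r = max(0, 0.415 + 0.960 − 1) = max(0, 0.375) = 0.375
¬(q ⊙ r) = 1 − 0.375 = 0.625
q ⊙ ¬(q ⊙ r) = max(0, 0.415 + 0.625 − 1) = max(0, 0.040) = 0.040
¬(q ⊙ ¬(q ⊙ r)) = 1 − 0.040 = 0.960
(¬r ⊙ r) ⊕ ¬(q ⊙ ¬(q ⊙ r)) = min(1, 0.000 + 0.960) = min(1, 0.960) = 0.960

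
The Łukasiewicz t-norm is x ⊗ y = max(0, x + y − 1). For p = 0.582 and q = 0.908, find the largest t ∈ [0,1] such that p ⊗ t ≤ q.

The residuum of the Łukasiewicz t-norm gives the supremum: min(1, 1 − 0.582 + 0.908).
1 − 0.582 + 0.908 = 1.326, so t = min(1, 1.326) = 1.000.
Check: 0.582 ⊗ 1.000 = max(0, 0.582) = 0.582 ≤ 0.908.

1.000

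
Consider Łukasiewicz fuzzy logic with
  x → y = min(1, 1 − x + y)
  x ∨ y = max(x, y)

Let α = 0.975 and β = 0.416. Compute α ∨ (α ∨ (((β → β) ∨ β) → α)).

β → β = min(1, 1 − 0.416 + 0.416) = min(1, 1.000) = 1.000
(β → β) ∨ β = max(1.000, 0.416) = 1.000
((β → β) ∨ β) → α = min(1, 1 − 1.000 + 0.975) = min(1, 0.975) = 0.975
α ∨ (((β → β) ∨ β) → α) = max(0.975, 0.975) = 0.975
α ∨ (α ∨ (((β → β) ∨ β) → α)) = max(0.975, 0.975) = 0.975

0.975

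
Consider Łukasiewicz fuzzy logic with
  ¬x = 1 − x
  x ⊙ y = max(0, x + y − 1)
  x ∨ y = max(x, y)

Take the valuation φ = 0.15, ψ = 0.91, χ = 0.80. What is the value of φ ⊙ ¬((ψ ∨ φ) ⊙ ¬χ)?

ψ ∨ φ = max(0.91, 0.15) = 0.91
¬χ = 1 − 0.80 = 0.20
(ψ ∨ φ) ⊙ ¬χ = max(0, 0.91 + 0.20 − 1) = max(0, 0.11) = 0.11
¬((ψ ∨ φ) ⊙ ¬χ) = 1 − 0.11 = 0.89
φ ⊙ ¬((ψ ∨ φ) ⊙ ¬χ) = max(0, 0.15 + 0.89 − 1) = max(0, 0.04) = 0.04

0.04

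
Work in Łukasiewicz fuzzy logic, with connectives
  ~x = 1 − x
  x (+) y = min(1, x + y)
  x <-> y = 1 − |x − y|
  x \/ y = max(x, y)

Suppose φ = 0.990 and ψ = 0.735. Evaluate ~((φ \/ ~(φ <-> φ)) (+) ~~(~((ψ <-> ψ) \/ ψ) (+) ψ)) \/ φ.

φ <-> φ = 1 − |0.990 − 0.990| = 1 − 0.000 = 1.000
~(φ <-> φ) = 1 − 1.000 = 0.000
φ \/ ~(φ <-> φ) = max(0.990, 0.000) = 0.990
ψ <-> ψ = 1 − |0.735 − 0.735| = 1 − 0.000 = 1.000
(ψ <-> ψ) \/ ψ = max(1.000, 0.735) = 1.000
~((ψ <-> ψ) \/ ψ) = 1 − 1.000 = 0.000
~((ψ <-> ψ) \/ ψ) (+) ψ = min(1, 0.000 + 0.735) = min(1, 0.735) = 0.735
~(~((ψ <-> ψ) \/ ψ) (+) ψ) = 1 − 0.735 = 0.265
~~(~((ψ <-> ψ) \/ ψ) (+) ψ) = 1 − 0.265 = 0.735
(φ \/ ~(φ <-> φ)) (+) ~~(~((ψ <-> ψ) \/ ψ) (+) ψ) = min(1, 0.990 + 0.735) = min(1, 1.725) = 1.000
~((φ \/ ~(φ <-> φ)) (+) ~~(~((ψ <-> ψ) \/ ψ) (+) ψ)) = 1 − 1.000 = 0.000
~((φ \/ ~(φ <-> φ)) (+) ~~(~((ψ <-> ψ) \/ ψ) (+) ψ)) \/ φ = max(0.000, 0.990) = 0.990

0.990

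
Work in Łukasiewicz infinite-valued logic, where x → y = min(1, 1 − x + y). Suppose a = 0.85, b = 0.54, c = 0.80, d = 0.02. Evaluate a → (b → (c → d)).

0.83

c → d = min(1, 1 − 0.80 + 0.02) = min(1, 0.22) = 0.22
b → (c → d) = min(1, 1 − 0.54 + 0.22) = min(1, 0.68) = 0.68
a → (b → (c → d)) = min(1, 1 − 0.85 + 0.68) = min(1, 0.83) = 0.83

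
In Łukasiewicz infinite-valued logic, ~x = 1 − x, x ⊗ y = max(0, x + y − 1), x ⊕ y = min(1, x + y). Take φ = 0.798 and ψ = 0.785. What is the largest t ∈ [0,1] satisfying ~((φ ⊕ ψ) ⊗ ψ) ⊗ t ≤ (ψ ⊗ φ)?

1.000

φ ⊕ ψ = min(1, 0.798 + 0.785) = min(1, 1.583) = 1.000
(φ ⊕ ψ) ⊗ ψ = max(0, 1.000 + 0.785 − 1) = max(0, 0.785) = 0.785
~((φ ⊕ ψ) ⊗ ψ) = 1 − 0.785 = 0.215
So the left factor is ~((φ ⊕ ψ) ⊗ ψ) = 0.215.
ψ ⊗ φ = max(0, 0.785 + 0.798 − 1) = max(0, 0.583) = 0.583
So the right-hand bound is ψ ⊗ φ = 0.583.
The residuum of the Łukasiewicz t-norm gives the supremum: min(1, 1 − 0.215 + 0.583).
1 − 0.215 + 0.583 = 1.368, so t = min(1, 1.368) = 1.000.
Check: 0.215 ⊗ 1.000 = max(0, 0.215) = 0.215 ≤ 0.583.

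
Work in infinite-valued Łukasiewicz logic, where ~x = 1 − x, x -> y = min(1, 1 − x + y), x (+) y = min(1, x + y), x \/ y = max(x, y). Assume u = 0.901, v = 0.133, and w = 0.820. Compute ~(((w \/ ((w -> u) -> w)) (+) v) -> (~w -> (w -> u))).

0.000

w -> u = min(1, 1 − 0.820 + 0.901) = min(1, 1.081) = 1.000
(w -> u) -> w = min(1, 1 − 1.000 + 0.820) = min(1, 0.820) = 0.820
w \/ ((w -> u) -> w) = max(0.820, 0.820) = 0.820
(w \/ ((w -> u) -> w)) (+) v = min(1, 0.820 + 0.133) = min(1, 0.953) = 0.953
~w = 1 − 0.820 = 0.180
~w -> (w -> u) = min(1, 1 − 0.180 + 1.000) = min(1, 1.820) = 1.000
((w \/ ((w -> u) -> w)) (+) v) -> (~w -> (w -> u)) = min(1, 1 − 0.953 + 1.000) = min(1, 1.047) = 1.000
~(((w \/ ((w -> u) -> w)) (+) v) -> (~w -> (w -> u))) = 1 − 1.000 = 0.000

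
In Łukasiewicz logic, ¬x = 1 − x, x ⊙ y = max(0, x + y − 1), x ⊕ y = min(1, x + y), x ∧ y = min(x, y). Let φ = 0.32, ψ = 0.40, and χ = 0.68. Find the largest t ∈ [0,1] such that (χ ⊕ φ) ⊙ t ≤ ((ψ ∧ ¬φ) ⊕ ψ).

χ ⊕ φ = min(1, 0.68 + 0.32) = min(1, 1.00) = 1.00
So the left factor is χ ⊕ φ = 1.00.
¬φ = 1 − 0.32 = 0.68
ψ ∧ ¬φ = min(0.40, 0.68) = 0.40
(ψ ∧ ¬φ) ⊕ ψ = min(1, 0.40 + 0.40) = min(1, 0.80) = 0.80
So the right-hand bound is (ψ ∧ ¬φ) ⊕ ψ = 0.80.
The residuum of the Łukasiewicz t-norm gives the supremum: min(1, 1 − 1.00 + 0.80).
1 − 1.00 + 0.80 = 0.80, so t = min(1, 0.80) = 0.80.
Check: 1.00 ⊙ 0.80 = max(0, 0.80) = 0.80 ≤ 0.80.

0.80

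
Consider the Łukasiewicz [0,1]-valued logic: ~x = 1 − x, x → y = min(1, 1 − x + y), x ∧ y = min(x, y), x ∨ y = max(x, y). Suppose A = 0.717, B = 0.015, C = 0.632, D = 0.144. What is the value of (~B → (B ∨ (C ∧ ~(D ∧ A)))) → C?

0.985

~B = 1 − 0.015 = 0.985
D ∧ A = min(0.144, 0.717) = 0.144
~(D ∧ A) = 1 − 0.144 = 0.856
C ∧ ~(D ∧ A) = min(0.632, 0.856) = 0.632
B ∨ (C ∧ ~(D ∧ A)) = max(0.015, 0.632) = 0.632
~B → (B ∨ (C ∧ ~(D ∧ A))) = min(1, 1 − 0.985 + 0.632) = min(1, 0.647) = 0.647
(~B → (B ∨ (C ∧ ~(D ∧ A)))) → C = min(1, 1 − 0.647 + 0.632) = min(1, 0.985) = 0.985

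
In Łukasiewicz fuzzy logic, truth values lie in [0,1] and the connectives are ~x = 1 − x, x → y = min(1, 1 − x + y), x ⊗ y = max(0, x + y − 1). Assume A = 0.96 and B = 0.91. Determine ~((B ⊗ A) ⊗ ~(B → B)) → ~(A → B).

B ⊗ A = max(0, 0.91 + 0.96 − 1) = max(0, 0.87) = 0.87
B → B = min(1, 1 − 0.91 + 0.91) = min(1, 1.00) = 1.00
~(B → B) = 1 − 1.00 = 0.00
(B ⊗ A) ⊗ ~(B → B) = max(0, 0.87 + 0.00 − 1) = max(0, -0.13) = 0.00
~((B ⊗ A) ⊗ ~(B → B)) = 1 − 0.00 = 1.00
A → B = min(1, 1 − 0.96 + 0.91) = min(1, 0.95) = 0.95
~(A → B) = 1 − 0.95 = 0.05
~((B ⊗ A) ⊗ ~(B → B)) → ~(A → B) = min(1, 1 − 1.00 + 0.05) = min(1, 0.05) = 0.05

0.05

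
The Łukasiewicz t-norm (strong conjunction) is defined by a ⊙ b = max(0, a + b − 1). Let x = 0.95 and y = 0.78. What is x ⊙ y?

0.73

x ⊙ y = max(0, 0.95 + 0.78 − 1) = max(0, 0.73) = 0.73
For comparison, the Gödel (minimum) t-norm min(a, b) would give 0.78.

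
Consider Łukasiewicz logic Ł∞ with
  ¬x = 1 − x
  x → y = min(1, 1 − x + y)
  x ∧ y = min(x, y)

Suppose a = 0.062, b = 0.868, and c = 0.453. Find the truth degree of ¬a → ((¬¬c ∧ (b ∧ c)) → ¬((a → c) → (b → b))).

0.609

¬a = 1 − 0.062 = 0.938
¬c = 1 − 0.453 = 0.547
¬¬c = 1 − 0.547 = 0.453
b ∧ c = min(0.868, 0.453) = 0.453
¬¬c ∧ (b ∧ c) = min(0.453, 0.453) = 0.453
a → c = min(1, 1 − 0.062 + 0.453) = min(1, 1.391) = 1.000
b → b = min(1, 1 − 0.868 + 0.868) = min(1, 1.000) = 1.000
(a → c) → (b → b) = min(1, 1 − 1.000 + 1.000) = min(1, 1.000) = 1.000
¬((a → c) → (b → b)) = 1 − 1.000 = 0.000
(¬¬c ∧ (b ∧ c)) → ¬((a → c) → (b → b)) = min(1, 1 − 0.453 + 0.000) = min(1, 0.547) = 0.547
¬a → ((¬¬c ∧ (b ∧ c)) → ¬((a → c) → (b → b))) = min(1, 1 − 0.938 + 0.547) = min(1, 0.609) = 0.609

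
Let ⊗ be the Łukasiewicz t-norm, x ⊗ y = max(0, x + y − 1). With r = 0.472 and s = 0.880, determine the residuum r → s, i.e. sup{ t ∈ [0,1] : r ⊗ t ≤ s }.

The residuum of the Łukasiewicz t-norm gives the supremum: min(1, 1 − 0.472 + 0.880).
1 − 0.472 + 0.880 = 1.408, so t = min(1, 1.408) = 1.000.
Check: 0.472 ⊗ 1.000 = max(0, 0.472) = 0.472 ≤ 0.880.

1.000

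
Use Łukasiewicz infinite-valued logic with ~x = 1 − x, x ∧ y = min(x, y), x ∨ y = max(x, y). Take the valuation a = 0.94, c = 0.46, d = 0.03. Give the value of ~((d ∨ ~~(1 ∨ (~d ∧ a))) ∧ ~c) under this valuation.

0.46

~d = 1 − 0.03 = 0.97
~d ∧ a = min(0.97, 0.94) = 0.94
1 ∨ (~d ∧ a) = max(1.00, 0.94) = 1.00
~(1 ∨ (~d ∧ a)) = 1 − 1.00 = 0.00
~~(1 ∨ (~d ∧ a)) = 1 − 0.00 = 1.00
d ∨ ~~(1 ∨ (~d ∧ a)) = max(0.03, 1.00) = 1.00
~c = 1 − 0.46 = 0.54
(d ∨ ~~(1 ∨ (~d ∧ a))) ∧ ~c = min(1.00, 0.54) = 0.54
~((d ∨ ~~(1 ∨ (~d ∧ a))) ∧ ~c) = 1 − 0.54 = 0.46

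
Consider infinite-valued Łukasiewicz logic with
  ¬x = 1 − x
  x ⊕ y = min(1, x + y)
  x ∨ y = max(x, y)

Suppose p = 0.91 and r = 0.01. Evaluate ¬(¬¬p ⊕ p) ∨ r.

¬p = 1 − 0.91 = 0.09
¬¬p = 1 − 0.09 = 0.91
¬¬p ⊕ p = min(1, 0.91 + 0.91) = min(1, 1.82) = 1.00
¬(¬¬p ⊕ p) = 1 − 1.00 = 0.00
¬(¬¬p ⊕ p) ∨ r = max(0.00, 0.01) = 0.01

0.01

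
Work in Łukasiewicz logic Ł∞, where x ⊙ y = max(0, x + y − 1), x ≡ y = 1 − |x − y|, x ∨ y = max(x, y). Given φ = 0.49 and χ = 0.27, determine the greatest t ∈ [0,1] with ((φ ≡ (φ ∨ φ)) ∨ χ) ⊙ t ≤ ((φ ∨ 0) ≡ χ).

0.78

φ ∨ φ = max(0.49, 0.49) = 0.49
φ ≡ (φ ∨ φ) = 1 − |0.49 − 0.49| = 1 − 0.00 = 1.00
(φ ≡ (φ ∨ φ)) ∨ χ = max(1.00, 0.27) = 1.00
So the left factor is (φ ≡ (φ ∨ φ)) ∨ χ = 1.00.
φ ∨ 0 = max(0.49, 0.00) = 0.49
(φ ∨ 0) ≡ χ = 1 − |0.49 − 0.27| = 1 − 0.22 = 0.78
So the right-hand bound is (φ ∨ 0) ≡ χ = 0.78.
The residuum of the Łukasiewicz t-norm gives the supremum: min(1, 1 − 1.00 + 0.78).
1 − 1.00 + 0.78 = 0.78, so t = min(1, 0.78) = 0.78.
Check: 1.00 ⊙ 0.78 = max(0, 0.78) = 0.78 ≤ 0.78.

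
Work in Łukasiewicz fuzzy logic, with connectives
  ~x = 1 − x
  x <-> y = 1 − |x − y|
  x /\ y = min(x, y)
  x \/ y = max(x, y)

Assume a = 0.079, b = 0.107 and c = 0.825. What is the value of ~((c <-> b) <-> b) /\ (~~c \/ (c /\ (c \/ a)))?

c <-> b = 1 − |0.825 − 0.107| = 1 − 0.718 = 0.282
(c <-> b) <-> b = 1 − |0.282 − 0.107| = 1 − 0.175 = 0.825
~((c <-> b) <-> b) = 1 − 0.825 = 0.175
~c = 1 − 0.825 = 0.175
~~c = 1 − 0.175 = 0.825
c \/ a = max(0.825, 0.079) = 0.825
c /\ (c \/ a) = min(0.825, 0.825) = 0.825
~~c \/ (c /\ (c \/ a)) = max(0.825, 0.825) = 0.825
~((c <-> b) <-> b) /\ (~~c \/ (c /\ (c \/ a))) = min(0.175, 0.825) = 0.175

0.175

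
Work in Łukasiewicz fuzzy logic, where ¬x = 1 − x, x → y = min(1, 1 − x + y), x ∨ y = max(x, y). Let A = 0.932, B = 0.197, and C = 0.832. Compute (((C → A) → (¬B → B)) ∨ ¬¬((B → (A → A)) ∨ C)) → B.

0.197

C → A = min(1, 1 − 0.832 + 0.932) = min(1, 1.100) = 1.000
¬B = 1 − 0.197 = 0.803
¬B → B = min(1, 1 − 0.803 + 0.197) = min(1, 0.394) = 0.394
(C → A) → (¬B → B) = min(1, 1 − 1.000 + 0.394) = min(1, 0.394) = 0.394
A → A = min(1, 1 − 0.932 + 0.932) = min(1, 1.000) = 1.000
B → (A → A) = min(1, 1 − 0.197 + 1.000) = min(1, 1.803) = 1.000
(B → (A → A)) ∨ C = max(1.000, 0.832) = 1.000
¬((B → (A → A)) ∨ C) = 1 − 1.000 = 0.000
¬¬((B → (A → A)) ∨ C) = 1 − 0.000 = 1.000
((C → A) → (¬B → B)) ∨ ¬¬((B → (A → A)) ∨ C) = max(0.394, 1.000) = 1.000
(((C → A) → (¬B → B)) ∨ ¬¬((B → (A → A)) ∨ C)) → B = min(1, 1 − 1.000 + 0.197) = min(1, 0.197) = 0.197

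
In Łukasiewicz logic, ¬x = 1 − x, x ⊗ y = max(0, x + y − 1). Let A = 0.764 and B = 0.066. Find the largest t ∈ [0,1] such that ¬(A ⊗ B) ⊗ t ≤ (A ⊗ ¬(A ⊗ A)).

0.236

A ⊗ B = max(0, 0.764 + 0.066 − 1) = max(0, -0.170) = 0.000
¬(A ⊗ B) = 1 − 0.000 = 1.000
So the left factor is ¬(A ⊗ B) = 1.000.
A ⊗ A = max(0, 0.764 + 0.764 − 1) = max(0, 0.528) = 0.528
¬(A ⊗ A) = 1 − 0.528 = 0.472
A ⊗ ¬(A ⊗ A) = max(0, 0.764 + 0.472 − 1) = max(0, 0.236) = 0.236
So the right-hand bound is A ⊗ ¬(A ⊗ A) = 0.236.
The residuum of the Łukasiewicz t-norm gives the supremum: min(1, 1 − 1.000 + 0.236).
1 − 1.000 + 0.236 = 0.236, so t = min(1, 0.236) = 0.236.
Check: 1.000 ⊗ 0.236 = max(0, 0.236) = 0.236 ≤ 0.236.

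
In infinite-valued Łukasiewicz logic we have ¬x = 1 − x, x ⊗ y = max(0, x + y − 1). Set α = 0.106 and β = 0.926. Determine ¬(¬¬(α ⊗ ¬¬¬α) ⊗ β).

¬α = 1 − 0.106 = 0.894
¬¬α = 1 − 0.894 = 0.106
¬¬¬α = 1 − 0.106 = 0.894
α ⊗ ¬¬¬α = max(0, 0.106 + 0.894 − 1) = max(0, 0.000) = 0.000
¬(α ⊗ ¬¬¬α) = 1 − 0.000 = 1.000
¬¬(α ⊗ ¬¬¬α) = 1 − 1.000 = 0.000
¬¬(α ⊗ ¬¬¬α) ⊗ β = max(0, 0.000 + 0.926 − 1) = max(0, -0.074) = 0.000
¬(¬¬(α ⊗ ¬¬¬α) ⊗ β) = 1 − 0.000 = 1.000

1.000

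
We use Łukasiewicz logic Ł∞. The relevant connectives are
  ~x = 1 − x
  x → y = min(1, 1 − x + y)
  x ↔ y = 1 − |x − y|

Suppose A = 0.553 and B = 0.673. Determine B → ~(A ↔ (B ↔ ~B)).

0.428

~B = 1 − 0.673 = 0.327
B ↔ ~B = 1 − |0.673 − 0.327| = 1 − 0.346 = 0.654
A ↔ (B ↔ ~B) = 1 − |0.553 − 0.654| = 1 − 0.101 = 0.899
~(A ↔ (B ↔ ~B)) = 1 − 0.899 = 0.101
B → ~(A ↔ (B ↔ ~B)) = min(1, 1 − 0.673 + 0.101) = min(1, 0.428) = 0.428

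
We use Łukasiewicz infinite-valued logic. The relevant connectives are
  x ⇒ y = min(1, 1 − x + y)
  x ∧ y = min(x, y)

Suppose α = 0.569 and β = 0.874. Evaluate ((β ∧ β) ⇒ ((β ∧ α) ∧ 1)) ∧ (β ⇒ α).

β ∧ β = min(0.874, 0.874) = 0.874
β ∧ α = min(0.874, 0.569) = 0.569
(β ∧ α) ∧ 1 = min(0.569, 1.000) = 0.569
(β ∧ β) ⇒ ((β ∧ α) ∧ 1) = min(1, 1 − 0.874 + 0.569) = min(1, 0.695) = 0.695
β ⇒ α = min(1, 1 − 0.874 + 0.569) = min(1, 0.695) = 0.695
((β ∧ β) ⇒ ((β ∧ α) ∧ 1)) ∧ (β ⇒ α) = min(0.695, 0.695) = 0.695

0.695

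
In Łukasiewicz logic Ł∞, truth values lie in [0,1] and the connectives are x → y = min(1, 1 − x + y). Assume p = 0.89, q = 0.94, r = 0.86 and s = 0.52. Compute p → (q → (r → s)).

0.83

r → s = min(1, 1 − 0.86 + 0.52) = min(1, 0.66) = 0.66
q → (r → s) = min(1, 1 − 0.94 + 0.66) = min(1, 0.72) = 0.72
p → (q → (r → s)) = min(1, 1 − 0.89 + 0.72) = min(1, 0.83) = 0.83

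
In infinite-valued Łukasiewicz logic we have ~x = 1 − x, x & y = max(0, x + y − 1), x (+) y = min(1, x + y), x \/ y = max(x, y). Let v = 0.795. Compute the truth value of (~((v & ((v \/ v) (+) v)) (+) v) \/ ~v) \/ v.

v \/ v = max(0.795, 0.795) = 0.795
(v \/ v) (+) v = min(1, 0.795 + 0.795) = min(1, 1.590) = 1.000
v & ((v \/ v) (+) v) = max(0, 0.795 + 1.000 − 1) = max(0, 0.795) = 0.795
(v & ((v \/ v) (+) v)) (+) v = min(1, 0.795 + 0.795) = min(1, 1.590) = 1.000
~((v & ((v \/ v) (+) v)) (+) v) = 1 − 1.000 = 0.000
~v = 1 − 0.795 = 0.205
~((v & ((v \/ v) (+) v)) (+) v) \/ ~v = max(0.000, 0.205) = 0.205
(~((v & ((v \/ v) (+) v)) (+) v) \/ ~v) \/ v = max(0.205, 0.795) = 0.795

0.795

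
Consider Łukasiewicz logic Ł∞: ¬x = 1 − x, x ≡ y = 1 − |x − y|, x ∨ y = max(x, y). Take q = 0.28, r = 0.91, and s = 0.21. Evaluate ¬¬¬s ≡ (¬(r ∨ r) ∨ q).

¬s = 1 − 0.21 = 0.79
¬¬s = 1 − 0.79 = 0.21
¬¬¬s = 1 − 0.21 = 0.79
r ∨ r = max(0.91, 0.91) = 0.91
¬(r ∨ r) = 1 − 0.91 = 0.09
¬(r ∨ r) ∨ q = max(0.09, 0.28) = 0.28
¬¬¬s ≡ (¬(r ∨ r) ∨ q) = 1 − |0.79 − 0.28| = 1 − 0.51 = 0.49

0.49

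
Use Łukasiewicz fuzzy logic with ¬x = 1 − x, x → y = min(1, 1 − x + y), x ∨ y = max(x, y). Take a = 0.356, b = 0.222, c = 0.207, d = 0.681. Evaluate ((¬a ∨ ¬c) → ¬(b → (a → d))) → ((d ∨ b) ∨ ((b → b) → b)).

1.000

¬a = 1 − 0.356 = 0.644
¬c = 1 − 0.207 = 0.793
¬a ∨ ¬c = max(0.644, 0.793) = 0.793
a → d = min(1, 1 − 0.356 + 0.681) = min(1, 1.325) = 1.000
b → (a → d) = min(1, 1 − 0.222 + 1.000) = min(1, 1.778) = 1.000
¬(b → (a → d)) = 1 − 1.000 = 0.000
(¬a ∨ ¬c) → ¬(b → (a → d)) = min(1, 1 − 0.793 + 0.000) = min(1, 0.207) = 0.207
d ∨ b = max(0.681, 0.222) = 0.681
b → b = min(1, 1 − 0.222 + 0.222) = min(1, 1.000) = 1.000
(b → b) → b = min(1, 1 − 1.000 + 0.222) = min(1, 0.222) = 0.222
(d ∨ b) ∨ ((b → b) → b) = max(0.681, 0.222) = 0.681
((¬a ∨ ¬c) → ¬(b → (a → d))) → ((d ∨ b) ∨ ((b → b) → b)) = min(1, 1 − 0.207 + 0.681) = min(1, 1.474) = 1.000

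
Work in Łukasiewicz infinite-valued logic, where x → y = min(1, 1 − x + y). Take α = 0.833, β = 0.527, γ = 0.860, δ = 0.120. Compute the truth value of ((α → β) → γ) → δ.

α → β = min(1, 1 − 0.833 + 0.527) = min(1, 0.694) = 0.694
(α → β) → γ = min(1, 1 − 0.694 + 0.860) = min(1, 1.166) = 1.000
((α → β) → γ) → δ = min(1, 1 − 1.000 + 0.120) = min(1, 0.120) = 0.120

0.120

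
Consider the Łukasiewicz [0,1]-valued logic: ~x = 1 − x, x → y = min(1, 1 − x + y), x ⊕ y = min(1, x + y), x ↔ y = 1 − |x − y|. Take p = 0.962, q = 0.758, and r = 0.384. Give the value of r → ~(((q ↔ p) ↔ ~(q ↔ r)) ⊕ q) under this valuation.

q ↔ p = 1 − |0.758 − 0.962| = 1 − 0.204 = 0.796
q ↔ r = 1 − |0.758 − 0.384| = 1 − 0.374 = 0.626
~(q ↔ r) = 1 − 0.626 = 0.374
(q ↔ p) ↔ ~(q ↔ r) = 1 − |0.796 − 0.374| = 1 − 0.422 = 0.578
((q ↔ p) ↔ ~(q ↔ r)) ⊕ q = min(1, 0.578 + 0.758) = min(1, 1.336) = 1.000
~(((q ↔ p) ↔ ~(q ↔ r)) ⊕ q) = 1 − 1.000 = 0.000
r → ~(((q ↔ p) ↔ ~(q ↔ r)) ⊕ q) = min(1, 1 − 0.384 + 0.000) = min(1, 0.616) = 0.616

0.616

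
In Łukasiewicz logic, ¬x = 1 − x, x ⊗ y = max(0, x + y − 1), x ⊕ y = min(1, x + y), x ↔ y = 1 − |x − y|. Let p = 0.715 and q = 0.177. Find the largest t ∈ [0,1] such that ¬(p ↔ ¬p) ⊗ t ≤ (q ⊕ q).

¬p = 1 − 0.715 = 0.285
p ↔ ¬p = 1 − |0.715 − 0.285| = 1 − 0.430 = 0.570
¬(p ↔ ¬p) = 1 − 0.570 = 0.430
So the left factor is ¬(p ↔ ¬p) = 0.430.
q ⊕ q = min(1, 0.177 + 0.177) = min(1, 0.354) = 0.354
So the right-hand bound is q ⊕ q = 0.354.
The residuum of the Łukasiewicz t-norm gives the supremum: min(1, 1 − 0.430 + 0.354).
1 − 0.430 + 0.354 = 0.924, so t = min(1, 0.924) = 0.924.
Check: 0.430 ⊗ 0.924 = max(0, 0.354) = 0.354 ≤ 0.354.

0.924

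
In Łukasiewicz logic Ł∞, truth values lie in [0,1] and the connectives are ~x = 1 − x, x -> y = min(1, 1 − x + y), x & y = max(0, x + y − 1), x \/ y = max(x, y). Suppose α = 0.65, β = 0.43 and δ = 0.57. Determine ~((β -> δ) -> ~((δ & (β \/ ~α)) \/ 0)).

0.00

β -> δ = min(1, 1 − 0.43 + 0.57) = min(1, 1.14) = 1.00
~α = 1 − 0.65 = 0.35
β \/ ~α = max(0.43, 0.35) = 0.43
δ & (β \/ ~α) = max(0, 0.57 + 0.43 − 1) = max(0, 0.00) = 0.00
(δ & (β \/ ~α)) \/ 0 = max(0.00, 0.00) = 0.00
~((δ & (β \/ ~α)) \/ 0) = 1 − 0.00 = 1.00
(β -> δ) -> ~((δ & (β \/ ~α)) \/ 0) = min(1, 1 − 1.00 + 1.00) = min(1, 1.00) = 1.00
~((β -> δ) -> ~((δ & (β \/ ~α)) \/ 0)) = 1 − 1.00 = 0.00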